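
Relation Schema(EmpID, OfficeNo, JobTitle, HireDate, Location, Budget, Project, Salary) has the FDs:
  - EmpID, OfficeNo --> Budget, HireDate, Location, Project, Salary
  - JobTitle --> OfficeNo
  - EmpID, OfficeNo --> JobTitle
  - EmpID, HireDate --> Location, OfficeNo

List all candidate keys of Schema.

Attributes never on any right-hand side: {EmpID} — every candidate key must contain it.
{EmpID, HireDate}⁺ = {Budget, EmpID, HireDate, JobTitle, Location, OfficeNo, Project, Salary} — all of the relation — so {EmpID, HireDate} is a candidate key.
{EmpID, JobTitle}⁺ = {Budget, EmpID, HireDate, JobTitle, Location, OfficeNo, Project, Salary} — all of the relation — so {EmpID, JobTitle} is a candidate key.
{EmpID, OfficeNo}⁺ = {Budget, EmpID, HireDate, JobTitle, Location, OfficeNo, Project, Salary} — all of the relation — so {EmpID, OfficeNo} is a candidate key.
Any other superkey properly contains one of these, so there are no further candidate keys.

{EmpID, HireDate}, {EmpID, JobTitle}, {EmpID, OfficeNo}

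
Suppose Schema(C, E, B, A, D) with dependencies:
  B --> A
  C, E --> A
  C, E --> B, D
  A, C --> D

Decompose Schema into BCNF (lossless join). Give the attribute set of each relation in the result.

Candidate key of the original relation: {C, E}.
{A, B, C, D, E}: {B} determines {A, B} here but is not a superkey — split on B --> A, giving {A, B} and {B, C, D, E}.
{A, B} has no BCNF violation.
{B, C, D, E}: {B, C} determines {B, C, D} here but is not a superkey — split on B, C --> D, giving {B, C, D} and {B, C, E}.
{B, C, D} has no BCNF violation.
{B, C, E} has no BCNF violation.

{A, B}; {B, C, D}; {B, C, E}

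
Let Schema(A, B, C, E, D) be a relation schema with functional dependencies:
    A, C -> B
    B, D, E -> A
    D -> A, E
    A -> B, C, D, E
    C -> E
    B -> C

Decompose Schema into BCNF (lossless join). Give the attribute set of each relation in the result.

{A, B, D}; {B, C}; {C, E}

Candidate keys of the original relation: {A}, {D}.
Within {A, B, C, D, E}: {C}⁺ ∩ {A, B, C, D, E} = {C, E}, not the whole set, so C -> E violates BCNF; decompose into {C, E} and {A, B, C, D}.
{C, E}: every determinant is a superkey — BCNF.
Within {A, B, C, D}: {B}⁺ ∩ {A, B, C, D} = {B, C}, not the whole set, so B -> C violates BCNF; decompose into {B, C} and {A, B, D}.
{B, C}: every determinant is a superkey — BCNF.
{A, B, D}: every determinant is a superkey — BCNF.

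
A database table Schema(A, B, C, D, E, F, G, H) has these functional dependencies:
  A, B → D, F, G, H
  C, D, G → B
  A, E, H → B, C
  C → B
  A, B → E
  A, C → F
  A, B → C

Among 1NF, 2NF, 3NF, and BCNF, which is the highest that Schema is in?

3NF

Candidate keys: {A, B}, {A, C}, {A, E, H}. Prime attributes: {A, B, C, E, H}.
For C, D, G → B we have {C, D, G}⁺ = {B, C, D, G}; {C, D, G} is not a superkey, so BCNF fails.
Since {B} ⊆ prime attributes and every other non-superkey FD also has a prime right side, the schema is in 3NF.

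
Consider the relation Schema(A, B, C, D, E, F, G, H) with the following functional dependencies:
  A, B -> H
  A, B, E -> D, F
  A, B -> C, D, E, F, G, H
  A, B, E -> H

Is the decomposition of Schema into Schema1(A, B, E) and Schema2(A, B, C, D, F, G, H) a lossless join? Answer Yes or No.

Yes

The shared attributes are {A, B} and {A, B}⁺ = {A, B, C, D, E, F, G, H}.
Schema1 is contained in that closure, so Schema1 ∩ Schema2 -> Schema1 holds and the join is lossless.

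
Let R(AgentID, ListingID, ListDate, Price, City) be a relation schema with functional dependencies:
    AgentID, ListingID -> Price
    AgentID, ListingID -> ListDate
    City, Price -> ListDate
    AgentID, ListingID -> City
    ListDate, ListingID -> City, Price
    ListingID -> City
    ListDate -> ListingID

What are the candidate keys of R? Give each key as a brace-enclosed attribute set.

{AgentID, City, Price}, {AgentID, ListDate}, {AgentID, ListingID}

{AgentID} never appears on the right of any FD, so every key must include it.
{AgentID, ListDate} is a candidate key since {AgentID, ListDate}⁺ = {AgentID, City, ListDate, ListingID, Price} covers every attribute.
{AgentID, ListingID} is a candidate key since {AgentID, ListingID}⁺ = {AgentID, City, ListDate, ListingID, Price} covers every attribute.
{AgentID, City, Price} is a candidate key since {AgentID, City, Price}⁺ = {AgentID, City, ListDate, ListingID, Price} covers every attribute.
Any other superkey properly contains one of these, so there are no further candidate keys.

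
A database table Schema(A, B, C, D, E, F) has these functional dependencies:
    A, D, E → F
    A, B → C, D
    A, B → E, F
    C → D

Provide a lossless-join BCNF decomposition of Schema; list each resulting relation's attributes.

Candidate key of the original relation: {A, B}.
In {A, B, C, D, E, F}, {A, D, E} is not a superkey ({A, D, E}⁺ restricted to this set is {A, D, E, F}), so split on A, D, E → F into {A, D, E, F} and {A, B, C, D, E}.
{A, D, E, F} has no BCNF violation.
In {A, B, C, D, E}, {C} is not a superkey ({C}⁺ restricted to this set is {C, D}), so split on C → D into {C, D} and {A, B, C, E}.
{C, D} has no BCNF violation.
{A, B, C, E} has no BCNF violation.

{A, B, C, E}; {A, D, E, F}; {C, D}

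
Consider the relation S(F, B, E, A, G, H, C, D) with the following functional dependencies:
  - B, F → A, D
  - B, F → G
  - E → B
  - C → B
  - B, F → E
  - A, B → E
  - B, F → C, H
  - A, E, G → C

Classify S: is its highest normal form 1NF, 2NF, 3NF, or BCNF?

Candidate keys: {B, F}, {C, F}, {E, F}. Prime attributes: {B, C, E, F}.
For E → B we have {E}⁺ = {B, E}; {E} is not a superkey, so BCNF fails.
Its right-hand attributes {B} are all prime, as are those of every other non-superkey FD — the relation is in 3NF.

3NF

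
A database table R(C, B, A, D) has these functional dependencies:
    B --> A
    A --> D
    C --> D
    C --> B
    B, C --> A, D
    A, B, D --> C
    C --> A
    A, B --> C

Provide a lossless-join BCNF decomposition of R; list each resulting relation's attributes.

{A, B, C}; {A, D}

Candidate keys of the original relation: {B}, {C}.
In {A, B, C, D}, {A} is not a superkey ({A}⁺ restricted to this set is {A, D}), so split on A --> D into {A, D} and {A, B, C}.
{A, D}: every determinant is a superkey — BCNF.
{A, B, C}: every determinant is a superkey — BCNF.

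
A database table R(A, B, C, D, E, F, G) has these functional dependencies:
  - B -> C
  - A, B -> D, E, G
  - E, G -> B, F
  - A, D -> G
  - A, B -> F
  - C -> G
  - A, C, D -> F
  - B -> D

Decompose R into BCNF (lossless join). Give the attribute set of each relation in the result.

{A, B, E}; {B, C, D}; {B, E, F}; {C, G}

Candidate keys of the original relation: {A, B}, {A, C, E}, {A, D, E}, {A, E, G}.
In {A, B, C, D, E, F, G}, {B} is not a superkey ({B}⁺ restricted to this set is {B, C, D, G}), so split on B -> C, D, G into {B, C, D, G} and {A, B, E, F}.
In {B, C, D, G}, {C} is not a superkey ({C}⁺ restricted to this set is {C, G}), so split on C -> G into {C, G} and {B, C, D}.
{C, G}: every determinant is a superkey — BCNF.
{B, C, D}: every determinant is a superkey — BCNF.
In {A, B, E, F}, {B, E} is not a superkey ({B, E}⁺ restricted to this set is {B, E, F}), so split on B, E -> F into {B, E, F} and {A, B, E}.
{B, E, F}: every determinant is a superkey — BCNF.
{A, B, E}: every determinant is a superkey — BCNF.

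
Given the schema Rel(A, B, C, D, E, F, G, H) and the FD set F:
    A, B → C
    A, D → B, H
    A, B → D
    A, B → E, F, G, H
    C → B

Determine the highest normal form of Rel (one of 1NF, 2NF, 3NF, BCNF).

3NF

Candidate keys: {A, B}, {A, C}, {A, D}. Prime attributes: {A, B, C, D}.
For C → B we have {C}⁺ = {B, C}; {C} is not a superkey, so BCNF fails.
But every attribute on its right side ({B}) is prime, and the same holds for every other non-superkey FD, so 3NF still holds.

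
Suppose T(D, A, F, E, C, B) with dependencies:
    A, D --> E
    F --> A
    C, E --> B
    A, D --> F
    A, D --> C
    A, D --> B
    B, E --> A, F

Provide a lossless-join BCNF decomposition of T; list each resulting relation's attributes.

{A, F}; {B, C, E}; {B, E, F}; {C, D, E}

Candidate keys of the original relation: {A, D}, {B, D, E}, {C, D, E}, {D, F}.
{A, B, C, D, E, F}: {F} determines {A, F} here but is not a superkey — split on F --> A, giving {A, F} and {B, C, D, E, F}.
{A, F}: every determinant is a superkey — BCNF.
{B, C, D, E, F}: {C, E} determines {B, C, E, F} here but is not a superkey — split on C, E --> B, F, giving {B, C, E, F} and {C, D, E}.
{B, C, E, F}: {B, E} determines {B, E, F} here but is not a superkey — split on B, E --> F, giving {B, E, F} and {B, C, E}.
{B, E, F}: every determinant is a superkey — BCNF.
{B, C, E}: every determinant is a superkey — BCNF.
{C, D, E}: every determinant is a superkey — BCNF.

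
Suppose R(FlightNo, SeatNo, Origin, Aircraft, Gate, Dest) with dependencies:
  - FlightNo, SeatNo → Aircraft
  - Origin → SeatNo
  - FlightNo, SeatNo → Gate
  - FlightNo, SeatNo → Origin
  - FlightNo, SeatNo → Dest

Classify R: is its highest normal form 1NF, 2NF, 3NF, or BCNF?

3NF

Candidate keys: {FlightNo, Origin}, {FlightNo, SeatNo}. Prime attributes: {FlightNo, Origin, SeatNo}.
For Origin → SeatNo we have {Origin}⁺ = {Origin, SeatNo}; {Origin} is not a superkey, so BCNF fails.
But every attribute on its right side ({SeatNo}) is prime, and the same holds for every other non-superkey FD, so 3NF still holds.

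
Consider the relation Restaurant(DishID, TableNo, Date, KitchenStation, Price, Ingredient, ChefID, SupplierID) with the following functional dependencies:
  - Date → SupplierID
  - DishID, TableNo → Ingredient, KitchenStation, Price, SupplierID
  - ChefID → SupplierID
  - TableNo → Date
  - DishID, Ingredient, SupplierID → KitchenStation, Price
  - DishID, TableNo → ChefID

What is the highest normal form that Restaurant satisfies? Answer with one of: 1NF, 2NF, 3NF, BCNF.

Candidate key: {DishID, TableNo}. Prime attributes: {DishID, TableNo}.
Date → SupplierID breaks BCNF: {Date}⁺ = {Date, SupplierID}, so {Date} is not a superkey.
Because {SupplierID} is non-prime and the left side of Date → SupplierID is not a superkey, the relation is not in 3NF.
Since {TableNo} ⊂ {DishID, TableNo} and {TableNo}⁺ ⊇ {Date, SupplierID} with {Date, SupplierID} non-prime, there is a partial dependency; 2NF fails.

1NF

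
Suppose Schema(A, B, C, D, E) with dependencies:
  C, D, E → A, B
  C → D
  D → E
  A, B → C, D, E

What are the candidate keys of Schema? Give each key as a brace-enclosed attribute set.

{C}⁺ = {A, B, C, D, E} — all of the relation — so {C} is a candidate key.
{A, B}⁺ = {A, B, C, D, E} — all of the relation — so {A, B} is a candidate key.
No proper subset of any of these is a key, and no other minimal superkey exists.

{A, B}, {C}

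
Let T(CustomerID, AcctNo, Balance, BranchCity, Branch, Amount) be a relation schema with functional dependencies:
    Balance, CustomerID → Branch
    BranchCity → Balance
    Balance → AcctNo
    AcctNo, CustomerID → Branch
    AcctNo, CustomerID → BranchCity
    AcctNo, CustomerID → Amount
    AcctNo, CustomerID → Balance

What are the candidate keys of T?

{AcctNo, CustomerID}, {Balance, CustomerID}, {BranchCity, CustomerID}

No FD produces {CustomerID}, so it must be in every candidate key.
Closure of {AcctNo, CustomerID} is {AcctNo, Amount, Balance, Branch, BranchCity, CustomerID}, the whole schema; {AcctNo, CustomerID} is a candidate key.
Closure of {Balance, CustomerID} is {AcctNo, Amount, Balance, Branch, BranchCity, CustomerID}, the whole schema; {Balance, CustomerID} is a candidate key.
Closure of {BranchCity, CustomerID} is {AcctNo, Amount, Balance, Branch, BranchCity, CustomerID}, the whole schema; {BranchCity, CustomerID} is a candidate key.
These are minimal and exhaustive — every other superkey contains one of them.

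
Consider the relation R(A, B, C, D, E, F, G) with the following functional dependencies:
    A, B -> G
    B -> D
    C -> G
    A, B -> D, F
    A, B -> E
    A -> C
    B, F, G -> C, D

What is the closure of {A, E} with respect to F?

Start with {A, E}.
A -> C applies; add {C} → now {A, C, E}.
C -> G applies; add {G} → now {A, C, E, G}.
No further FD applies.

{A, C, E, G}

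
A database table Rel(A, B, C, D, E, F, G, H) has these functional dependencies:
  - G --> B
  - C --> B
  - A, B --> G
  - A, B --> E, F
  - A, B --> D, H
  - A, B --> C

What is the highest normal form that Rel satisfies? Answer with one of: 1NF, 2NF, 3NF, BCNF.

Candidate keys: {A, B}, {A, C}, {A, G}. Prime attributes: {A, B, C, G}.
For G --> B we have {G}⁺ = {B, G}; {G} is not a superkey, so BCNF fails.
Since {B} ⊆ prime attributes and every other non-superkey FD also has a prime right side, the schema is in 3NF.

3NF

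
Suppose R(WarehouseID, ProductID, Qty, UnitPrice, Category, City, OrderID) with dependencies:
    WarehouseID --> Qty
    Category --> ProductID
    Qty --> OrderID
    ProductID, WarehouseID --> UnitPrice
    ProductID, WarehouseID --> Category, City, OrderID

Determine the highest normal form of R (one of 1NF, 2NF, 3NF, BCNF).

1NF

Candidate keys: {Category, WarehouseID}, {ProductID, WarehouseID}. Prime attributes: {Category, ProductID, WarehouseID}.
For WarehouseID --> Qty we have {WarehouseID}⁺ = {OrderID, Qty, WarehouseID}; {WarehouseID} is not a superkey, so BCNF fails.
WarehouseID --> Qty has non-prime {Qty} on the right and a non-superkey on the left, so 3NF fails.
{WarehouseID} is a proper subset of the key {Category, WarehouseID}, and {WarehouseID}⁺ contains the non-prime attributes {OrderID, Qty} — a partial dependency, so 2NF is violated.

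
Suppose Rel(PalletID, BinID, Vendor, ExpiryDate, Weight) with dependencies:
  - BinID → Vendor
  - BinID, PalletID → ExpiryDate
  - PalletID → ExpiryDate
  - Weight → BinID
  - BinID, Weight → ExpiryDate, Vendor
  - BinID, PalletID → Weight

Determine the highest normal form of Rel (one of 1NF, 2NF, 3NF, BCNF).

Candidate keys: {BinID, PalletID}, {PalletID, Weight}. Prime attributes: {BinID, PalletID, Weight}.
BinID → Vendor breaks BCNF: {BinID}⁺ = {BinID, Vendor}, so {BinID} is not a superkey.
BinID → Vendor determines the non-prime attribute {Vendor} from a non-superkey — 3NF is violated.
{BinID} is a proper subset of the key {BinID, PalletID}, and {BinID}⁺ contains the non-prime attribute {Vendor} — a partial dependency, so 2NF is violated.

1NF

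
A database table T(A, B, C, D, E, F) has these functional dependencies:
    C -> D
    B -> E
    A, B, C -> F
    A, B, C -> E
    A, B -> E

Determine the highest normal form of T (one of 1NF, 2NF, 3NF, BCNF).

1NF

Candidate key: {A, B, C}. Prime attributes: {A, B, C}.
For C -> D we have {C}⁺ = {C, D}; {C} is not a superkey, so BCNF fails.
C -> D determines the non-prime attribute {D} from a non-superkey — 3NF is violated.
Since {B} ⊂ {A, B, C} and {B}⁺ ⊇ {E} with {E} non-prime, there is a partial dependency; 2NF fails.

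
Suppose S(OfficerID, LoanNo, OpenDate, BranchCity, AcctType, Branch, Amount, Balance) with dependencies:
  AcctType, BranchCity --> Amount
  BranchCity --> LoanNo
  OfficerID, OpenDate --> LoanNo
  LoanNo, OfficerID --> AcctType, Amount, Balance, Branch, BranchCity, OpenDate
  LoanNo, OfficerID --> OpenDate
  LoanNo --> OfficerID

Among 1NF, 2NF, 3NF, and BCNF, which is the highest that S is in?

Candidate keys: {BranchCity}, {LoanNo}, {OfficerID, OpenDate}. Prime attributes: {BranchCity, LoanNo, OfficerID, OpenDate}.
Every FD has a superkey on the left, so the relation is in BCNF.

BCNF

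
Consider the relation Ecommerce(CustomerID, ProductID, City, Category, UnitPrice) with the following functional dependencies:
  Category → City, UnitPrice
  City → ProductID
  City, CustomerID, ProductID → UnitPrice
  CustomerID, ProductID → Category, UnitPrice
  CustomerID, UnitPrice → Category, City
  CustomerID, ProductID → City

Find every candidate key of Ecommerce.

{Category, CustomerID}, {City, CustomerID}, {CustomerID, ProductID}, {CustomerID, UnitPrice}

Attributes never on any right-hand side: {CustomerID} — every candidate key must contain it.
{Category, CustomerID}⁺ = {Category, City, CustomerID, ProductID, UnitPrice} — all of the relation — so {Category, CustomerID} is a candidate key.
{City, CustomerID}⁺ = {Category, City, CustomerID, ProductID, UnitPrice} — all of the relation — so {City, CustomerID} is a candidate key.
{CustomerID, ProductID}⁺ = {Category, City, CustomerID, ProductID, UnitPrice} — all of the relation — so {CustomerID, ProductID} is a candidate key.
{CustomerID, UnitPrice}⁺ = {Category, City, CustomerID, ProductID, UnitPrice} — all of the relation — so {CustomerID, UnitPrice} is a candidate key.
No proper subset of any of these is a key, and no other minimal superkey exists.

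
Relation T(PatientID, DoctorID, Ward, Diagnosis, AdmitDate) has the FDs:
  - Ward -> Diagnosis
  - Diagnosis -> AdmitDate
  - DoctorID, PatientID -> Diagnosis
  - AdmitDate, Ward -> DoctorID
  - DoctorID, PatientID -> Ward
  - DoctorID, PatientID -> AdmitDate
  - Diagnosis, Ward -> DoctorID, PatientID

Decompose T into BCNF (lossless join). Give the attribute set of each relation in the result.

{AdmitDate, Diagnosis}; {Diagnosis, DoctorID, PatientID, Ward}

Candidate keys of the original relation: {DoctorID, PatientID}, {Ward}.
Within {AdmitDate, Diagnosis, DoctorID, PatientID, Ward}: {Diagnosis}⁺ ∩ {AdmitDate, Diagnosis, DoctorID, PatientID, Ward} = {AdmitDate, Diagnosis}, not the whole set, so Diagnosis -> AdmitDate violates BCNF; decompose into {AdmitDate, Diagnosis} and {Diagnosis, DoctorID, PatientID, Ward}.
{AdmitDate, Diagnosis}: every determinant is a superkey — BCNF.
{Diagnosis, DoctorID, PatientID, Ward}: every determinant is a superkey — BCNF.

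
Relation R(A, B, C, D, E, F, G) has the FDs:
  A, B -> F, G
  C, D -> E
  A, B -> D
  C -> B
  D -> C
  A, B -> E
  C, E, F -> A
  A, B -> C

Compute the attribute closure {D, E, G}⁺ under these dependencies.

Start with {D, E, G}.
D -> C applies; add {C} → now {C, D, E, G}.
C -> B applies; add {B} → now {B, C, D, E, G}.
No further FD applies.

{B, C, D, E, G}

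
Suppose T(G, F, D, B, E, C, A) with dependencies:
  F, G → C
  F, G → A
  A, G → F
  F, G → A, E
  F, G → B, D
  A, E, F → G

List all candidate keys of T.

{A, E, F}, {A, G}, {F, G}

{A, G}⁺ = {A, B, C, D, E, F, G} — all of the relation — so {A, G} is a candidate key.
{F, G}⁺ = {A, B, C, D, E, F, G} — all of the relation — so {F, G} is a candidate key.
{A, E, F}⁺ = {A, B, C, D, E, F, G} — all of the relation — so {A, E, F} is a candidate key.
These are minimal and exhaustive — every other superkey contains one of them.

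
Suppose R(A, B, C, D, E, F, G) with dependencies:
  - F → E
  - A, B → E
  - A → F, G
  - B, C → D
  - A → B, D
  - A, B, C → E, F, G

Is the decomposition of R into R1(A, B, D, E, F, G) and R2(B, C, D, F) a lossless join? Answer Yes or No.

R1 ∩ R2 = {B, D, F}; its closure under F is {B, D, E, F}.
The closure covers neither R1 nor R2 entirely; the join is not lossless.

No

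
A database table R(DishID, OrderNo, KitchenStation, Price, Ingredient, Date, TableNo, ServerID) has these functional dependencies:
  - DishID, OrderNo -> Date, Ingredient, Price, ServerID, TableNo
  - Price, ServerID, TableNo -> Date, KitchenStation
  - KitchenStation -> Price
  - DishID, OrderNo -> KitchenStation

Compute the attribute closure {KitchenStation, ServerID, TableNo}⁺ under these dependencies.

{Date, KitchenStation, Price, ServerID, TableNo}

Start with {KitchenStation, ServerID, TableNo}.
KitchenStation -> Price applies; add {Price} → now {KitchenStation, Price, ServerID, TableNo}.
Price, ServerID, TableNo -> Date, KitchenStation applies; add {Date} → now {Date, KitchenStation, Price, ServerID, TableNo}.
No further FD applies.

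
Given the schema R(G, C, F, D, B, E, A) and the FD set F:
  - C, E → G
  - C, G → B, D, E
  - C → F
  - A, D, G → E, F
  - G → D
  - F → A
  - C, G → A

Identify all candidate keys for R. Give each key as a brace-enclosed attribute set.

{C, E}, {C, G}

No FD produces {C}, so it must be in every candidate key.
{C, E} is a candidate key since {C, E}⁺ = {A, B, C, D, E, F, G} covers every attribute.
{C, G} is a candidate key since {C, G}⁺ = {A, B, C, D, E, F, G} covers every attribute.
Any other superkey properly contains one of these, so there are no further candidate keys.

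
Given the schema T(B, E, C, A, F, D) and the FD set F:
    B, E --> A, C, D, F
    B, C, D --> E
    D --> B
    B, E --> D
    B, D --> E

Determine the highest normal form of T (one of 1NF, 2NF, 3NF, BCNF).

Candidate keys: {B, E}, {D}. Prime attributes: {B, D, E}.
Each dependency's left side is a superkey — BCNF holds.

BCNF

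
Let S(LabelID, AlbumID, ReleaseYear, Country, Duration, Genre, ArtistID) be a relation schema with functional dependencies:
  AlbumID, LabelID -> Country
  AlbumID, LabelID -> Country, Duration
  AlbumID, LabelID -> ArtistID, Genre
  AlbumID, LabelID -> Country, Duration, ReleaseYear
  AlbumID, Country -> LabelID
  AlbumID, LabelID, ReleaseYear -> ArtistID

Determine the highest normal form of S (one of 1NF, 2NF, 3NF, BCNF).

Candidate keys: {AlbumID, Country}, {AlbumID, LabelID}. Prime attributes: {AlbumID, Country, LabelID}.
The left-hand side of every FD is a superkey, so BCNF is satisfied.

BCNF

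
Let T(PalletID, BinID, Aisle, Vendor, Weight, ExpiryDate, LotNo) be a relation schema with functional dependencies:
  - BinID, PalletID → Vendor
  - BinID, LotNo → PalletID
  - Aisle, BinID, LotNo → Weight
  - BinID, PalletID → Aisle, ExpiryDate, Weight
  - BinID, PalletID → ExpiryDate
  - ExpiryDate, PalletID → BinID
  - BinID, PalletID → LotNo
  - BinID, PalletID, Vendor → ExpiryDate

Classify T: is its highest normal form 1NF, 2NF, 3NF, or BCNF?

BCNF

Candidate keys: {BinID, LotNo}, {BinID, PalletID}, {ExpiryDate, PalletID}. Prime attributes: {BinID, ExpiryDate, LotNo, PalletID}.
Each dependency's left side is a superkey — BCNF holds.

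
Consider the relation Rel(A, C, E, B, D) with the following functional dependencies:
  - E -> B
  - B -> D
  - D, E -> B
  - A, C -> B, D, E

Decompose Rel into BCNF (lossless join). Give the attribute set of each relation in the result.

Candidate key of the original relation: {A, C}.
{A, B, C, D, E}: {E} determines {B, D, E} here but is not a superkey — split on E -> B, D, giving {B, D, E} and {A, C, E}.
{B, D, E}: {B} determines {B, D} here but is not a superkey — split on B -> D, giving {B, D} and {B, E}.
{B, D} is in BCNF.
{B, E} is in BCNF.
{A, C, E} is in BCNF.

{A, C, E}; {B, D}; {B, E}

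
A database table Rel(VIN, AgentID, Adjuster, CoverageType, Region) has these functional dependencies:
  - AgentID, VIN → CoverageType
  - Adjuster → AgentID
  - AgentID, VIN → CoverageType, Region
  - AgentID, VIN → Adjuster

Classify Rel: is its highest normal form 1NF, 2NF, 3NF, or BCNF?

Candidate keys: {Adjuster, VIN}, {AgentID, VIN}. Prime attributes: {Adjuster, AgentID, VIN}.
Adjuster → AgentID breaks BCNF: {Adjuster}⁺ = {Adjuster, AgentID}, so {Adjuster} is not a superkey.
Its right-hand attributes {AgentID} are all prime, as are those of every other non-superkey FD — the relation is in 3NF.

3NF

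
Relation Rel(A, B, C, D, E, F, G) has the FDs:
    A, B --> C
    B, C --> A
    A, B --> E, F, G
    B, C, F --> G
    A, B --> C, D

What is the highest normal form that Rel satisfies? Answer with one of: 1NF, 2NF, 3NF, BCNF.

BCNF

Candidate keys: {A, B}, {B, C}. Prime attributes: {A, B, C}.
The left-hand side of every FD is a superkey, so BCNF is satisfied.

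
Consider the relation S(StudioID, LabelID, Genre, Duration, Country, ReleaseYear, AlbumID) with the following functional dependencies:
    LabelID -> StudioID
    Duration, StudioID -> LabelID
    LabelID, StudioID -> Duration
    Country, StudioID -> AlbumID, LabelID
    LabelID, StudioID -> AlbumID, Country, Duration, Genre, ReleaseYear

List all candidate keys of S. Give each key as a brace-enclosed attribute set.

Closure of {LabelID} is {AlbumID, Country, Duration, Genre, LabelID, ReleaseYear, StudioID}, the whole schema; {LabelID} is a candidate key.
Closure of {Country, StudioID} is {AlbumID, Country, Duration, Genre, LabelID, ReleaseYear, StudioID}, the whole schema; {Country, StudioID} is a candidate key.
Closure of {Duration, StudioID} is {AlbumID, Country, Duration, Genre, LabelID, ReleaseYear, StudioID}, the whole schema; {Duration, StudioID} is a candidate key.
Any other superkey properly contains one of these, so there are no further candidate keys.

{Country, StudioID}, {Duration, StudioID}, {LabelID}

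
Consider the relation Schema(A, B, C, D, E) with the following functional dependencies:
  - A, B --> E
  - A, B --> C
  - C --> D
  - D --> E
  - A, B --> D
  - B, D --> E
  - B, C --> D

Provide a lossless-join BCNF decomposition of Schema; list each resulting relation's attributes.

Candidate key of the original relation: {A, B}.
Within {A, B, C, D, E}: {C}⁺ ∩ {A, B, C, D, E} = {C, D, E}, not the whole set, so C --> D, E violates BCNF; decompose into {C, D, E} and {A, B, C}.
Within {C, D, E}: {D}⁺ ∩ {C, D, E} = {D, E}, not the whole set, so D --> E violates BCNF; decompose into {D, E} and {C, D}.
{D, E} has no BCNF violation.
{C, D} has no BCNF violation.
{A, B, C} has no BCNF violation.

{A, B, C}; {C, D}; {D, E}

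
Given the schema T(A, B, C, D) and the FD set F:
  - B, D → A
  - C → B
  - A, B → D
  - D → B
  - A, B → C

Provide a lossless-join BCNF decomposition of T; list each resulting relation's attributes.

{A, C, D}; {B, C}

Candidate keys of the original relation: {A, B}, {A, C}, {D}.
In {A, B, C, D}, {C} is not a superkey ({C}⁺ restricted to this set is {B, C}), so split on C → B into {B, C} and {A, C, D}.
{B, C}: every determinant is a superkey — BCNF.
{A, C, D}: every determinant is a superkey — BCNF.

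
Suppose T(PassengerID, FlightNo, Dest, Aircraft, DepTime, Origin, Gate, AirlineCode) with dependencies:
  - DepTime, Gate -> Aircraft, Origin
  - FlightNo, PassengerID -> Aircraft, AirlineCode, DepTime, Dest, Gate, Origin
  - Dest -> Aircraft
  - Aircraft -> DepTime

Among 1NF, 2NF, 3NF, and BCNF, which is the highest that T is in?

Candidate key: {FlightNo, PassengerID}. Prime attributes: {FlightNo, PassengerID}.
For DepTime, Gate -> Aircraft, Origin we have {DepTime, Gate}⁺ = {Aircraft, DepTime, Gate, Origin}; {DepTime, Gate} is not a superkey, so BCNF fails.
Because {Aircraft, Origin} are non-prime and the left side of DepTime, Gate -> Aircraft, Origin is not a superkey, the relation is not in 3NF.
No proper subset of a key has a non-prime attribute in its closure, so there is no partial dependency; 2NF holds.

2NF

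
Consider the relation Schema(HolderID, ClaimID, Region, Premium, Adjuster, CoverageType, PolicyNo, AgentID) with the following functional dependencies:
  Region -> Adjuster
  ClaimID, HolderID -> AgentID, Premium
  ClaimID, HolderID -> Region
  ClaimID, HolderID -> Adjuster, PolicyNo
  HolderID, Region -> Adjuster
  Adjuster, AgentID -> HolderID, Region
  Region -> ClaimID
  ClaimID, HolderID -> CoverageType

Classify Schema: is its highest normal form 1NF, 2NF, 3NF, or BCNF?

3NF

Candidate keys: {Adjuster, AgentID}, {AgentID, Region}, {ClaimID, HolderID}, {HolderID, Region}. Prime attributes: {Adjuster, AgentID, ClaimID, HolderID, Region}.
Region -> Adjuster: {Region}⁺ = {Adjuster, ClaimID, Region}, which is not all of the attributes, so the left side is not a superkey — BCNF is violated.
Since {Adjuster} ⊆ prime attributes and every other non-superkey FD also has a prime right side, the schema is in 3NF.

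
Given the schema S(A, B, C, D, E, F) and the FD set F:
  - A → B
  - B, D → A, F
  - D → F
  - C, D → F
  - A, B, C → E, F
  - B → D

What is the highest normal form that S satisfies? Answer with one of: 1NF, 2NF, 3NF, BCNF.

1NF

Candidate keys: {A, C}, {B, C}. Prime attributes: {A, B, C}.
A → B breaks BCNF: {A}⁺ = {A, B, D, F}, so {A} is not a superkey.
B, D → A, F determines the non-prime attribute {F} from a non-superkey — 3NF is violated.
The proper key subset {A} of {A, C} determines non-prime {D, F}, so the relation is not even in 2NF.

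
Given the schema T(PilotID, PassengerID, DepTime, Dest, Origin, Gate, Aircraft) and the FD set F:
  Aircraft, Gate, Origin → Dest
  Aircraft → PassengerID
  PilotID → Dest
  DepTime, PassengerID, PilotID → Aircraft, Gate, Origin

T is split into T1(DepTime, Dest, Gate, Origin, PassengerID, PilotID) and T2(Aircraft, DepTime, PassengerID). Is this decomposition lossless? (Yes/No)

No

Common attributes: {DepTime, PassengerID}; their closure is {DepTime, PassengerID}.
Neither T1 nor T2 is contained in that closure, so the decomposition is lossy.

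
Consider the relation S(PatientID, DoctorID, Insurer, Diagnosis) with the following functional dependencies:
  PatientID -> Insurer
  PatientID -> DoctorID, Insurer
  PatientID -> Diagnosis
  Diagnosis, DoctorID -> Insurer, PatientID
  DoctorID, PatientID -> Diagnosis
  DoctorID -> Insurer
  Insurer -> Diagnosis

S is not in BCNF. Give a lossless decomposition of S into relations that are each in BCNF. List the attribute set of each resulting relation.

{Diagnosis, Insurer}; {DoctorID, Insurer, PatientID}

Candidate keys of the original relation: {DoctorID}, {PatientID}.
{Diagnosis, DoctorID, Insurer, PatientID}: {Insurer} determines {Diagnosis, Insurer} here but is not a superkey — split on Insurer -> Diagnosis, giving {Diagnosis, Insurer} and {DoctorID, Insurer, PatientID}.
{Diagnosis, Insurer} is in BCNF.
{DoctorID, Insurer, PatientID} is in BCNF.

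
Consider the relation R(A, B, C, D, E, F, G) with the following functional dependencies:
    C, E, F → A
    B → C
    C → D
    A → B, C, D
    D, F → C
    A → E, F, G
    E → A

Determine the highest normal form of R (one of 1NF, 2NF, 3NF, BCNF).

2NF

Candidate keys: {A}, {E}. Prime attributes: {A, E}.
B → C breaks BCNF: {B}⁺ = {B, C, D}, so {B} is not a superkey.
B → C determines the non-prime attribute {C} from a non-superkey — 3NF is violated.
All keys have size 1, which rules out partial dependencies — 2NF is satisfied.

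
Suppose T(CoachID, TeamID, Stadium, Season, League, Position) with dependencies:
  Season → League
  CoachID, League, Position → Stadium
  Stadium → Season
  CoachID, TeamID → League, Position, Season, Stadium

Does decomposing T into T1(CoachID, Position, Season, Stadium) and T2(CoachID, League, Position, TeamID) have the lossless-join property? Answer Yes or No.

T1 ∩ T2 = {CoachID, Position}; its closure under F is {CoachID, Position}.
The closure covers neither T1 nor T2 entirely; the join is not lossless.

No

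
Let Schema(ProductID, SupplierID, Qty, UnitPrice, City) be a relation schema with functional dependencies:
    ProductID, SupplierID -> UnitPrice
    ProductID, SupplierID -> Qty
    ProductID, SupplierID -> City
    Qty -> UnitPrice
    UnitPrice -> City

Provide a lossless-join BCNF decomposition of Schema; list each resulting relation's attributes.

{City, UnitPrice}; {ProductID, Qty, SupplierID}; {Qty, UnitPrice}

Candidate key of the original relation: {ProductID, SupplierID}.
{City, ProductID, Qty, SupplierID, UnitPrice}: {Qty} determines {City, Qty, UnitPrice} here but is not a superkey — split on Qty -> City, UnitPrice, giving {City, Qty, UnitPrice} and {ProductID, Qty, SupplierID}.
{City, Qty, UnitPrice}: {UnitPrice} determines {City, UnitPrice} here but is not a superkey — split on UnitPrice -> City, giving {City, UnitPrice} and {Qty, UnitPrice}.
{City, UnitPrice}: every determinant is a superkey — BCNF.
{Qty, UnitPrice}: every determinant is a superkey — BCNF.
{ProductID, Qty, SupplierID}: every determinant is a superkey — BCNF.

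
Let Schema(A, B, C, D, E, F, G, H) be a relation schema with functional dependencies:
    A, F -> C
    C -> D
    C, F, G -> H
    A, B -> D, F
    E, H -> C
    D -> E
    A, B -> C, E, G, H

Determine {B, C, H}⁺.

Start with {B, C, H}.
C -> D applies; add {D} → now {B, C, D, H}.
D -> E applies; add {E} → now {B, C, D, E, H}.
No further FD applies.

{B, C, D, E, H}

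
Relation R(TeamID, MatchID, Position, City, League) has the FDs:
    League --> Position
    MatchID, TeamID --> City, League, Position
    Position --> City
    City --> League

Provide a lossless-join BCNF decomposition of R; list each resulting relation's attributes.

Candidate key of the original relation: {MatchID, TeamID}.
In {City, League, MatchID, Position, TeamID}, {League} is not a superkey ({League}⁺ restricted to this set is {City, League, Position}), so split on League --> City, Position into {City, League, Position} and {League, MatchID, TeamID}.
{City, League, Position} is in BCNF.
{League, MatchID, TeamID} is in BCNF.

{City, League, Position}; {League, MatchID, TeamID}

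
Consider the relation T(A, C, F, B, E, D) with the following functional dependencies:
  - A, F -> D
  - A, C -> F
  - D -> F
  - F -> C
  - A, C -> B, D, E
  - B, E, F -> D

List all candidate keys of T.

{A, C}, {A, D}, {A, F}

Attributes never on any right-hand side: {A} — every candidate key must contain it.
{A, C}⁺ = {A, B, C, D, E, F} — all of the relation — so {A, C} is a candidate key.
{A, D}⁺ = {A, B, C, D, E, F} — all of the relation — so {A, D} is a candidate key.
{A, F}⁺ = {A, B, C, D, E, F} — all of the relation — so {A, F} is a candidate key.
These are minimal and exhaustive — every other superkey contains one of them.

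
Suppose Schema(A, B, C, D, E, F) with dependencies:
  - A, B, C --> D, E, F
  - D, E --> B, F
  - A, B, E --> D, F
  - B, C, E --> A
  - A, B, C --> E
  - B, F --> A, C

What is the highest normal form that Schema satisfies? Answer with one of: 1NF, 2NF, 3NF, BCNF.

Candidate keys: {A, B, C}, {A, B, E}, {B, C, E}, {B, F}, {D, E}. Prime attributes: {A, B, C, D, E, F}.
The left-hand side of every FD is a superkey, so BCNF is satisfied.

BCNF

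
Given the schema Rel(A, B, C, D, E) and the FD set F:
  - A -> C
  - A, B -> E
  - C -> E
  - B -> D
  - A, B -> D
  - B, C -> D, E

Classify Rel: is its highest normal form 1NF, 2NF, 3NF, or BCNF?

Candidate key: {A, B}. Prime attributes: {A, B}.
For A -> C we have {A}⁺ = {A, C, E}; {A} is not a superkey, so BCNF fails.
A -> C determines the non-prime attribute {C} from a non-superkey — 3NF is violated.
The proper key subset {A} of {A, B} determines non-prime {C, E}, so the relation is not even in 2NF.

1NF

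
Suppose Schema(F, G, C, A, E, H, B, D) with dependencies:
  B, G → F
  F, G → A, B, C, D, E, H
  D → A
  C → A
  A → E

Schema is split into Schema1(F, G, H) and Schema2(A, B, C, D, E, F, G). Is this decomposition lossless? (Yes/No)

Yes

Schema1 ∩ Schema2 = {F, G}; its closure under F is {A, B, C, D, E, F, G, H}.
This includes all of Schema1, so the common attributes are a superkey of Schema1 — the join is lossless.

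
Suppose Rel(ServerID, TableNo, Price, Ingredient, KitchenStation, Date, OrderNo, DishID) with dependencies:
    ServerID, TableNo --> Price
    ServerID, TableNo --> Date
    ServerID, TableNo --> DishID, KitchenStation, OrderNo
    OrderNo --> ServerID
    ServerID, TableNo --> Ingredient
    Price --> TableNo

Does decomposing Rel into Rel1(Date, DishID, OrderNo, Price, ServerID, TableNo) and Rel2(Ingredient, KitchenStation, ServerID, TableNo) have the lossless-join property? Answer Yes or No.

The shared attributes are {ServerID, TableNo} and {ServerID, TableNo}⁺ = {Date, DishID, Ingredient, KitchenStation, OrderNo, Price, ServerID, TableNo}.
This includes all of Rel1, so the common attributes are a superkey of Rel1 — the join is lossless.

Yes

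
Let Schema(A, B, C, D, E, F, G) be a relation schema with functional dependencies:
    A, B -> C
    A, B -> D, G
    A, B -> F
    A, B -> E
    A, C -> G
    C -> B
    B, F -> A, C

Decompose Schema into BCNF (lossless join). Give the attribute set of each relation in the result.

Candidate keys of the original relation: {A, B}, {A, C}, {B, F}, {C, F}.
In {A, B, C, D, E, F, G}, {C} is not a superkey ({C}⁺ restricted to this set is {B, C}), so split on C -> B into {B, C} and {A, C, D, E, F, G}.
{B, C}: every determinant is a superkey — BCNF.
{A, C, D, E, F, G}: every determinant is a superkey — BCNF.

{A, C, D, E, F, G}; {B, C}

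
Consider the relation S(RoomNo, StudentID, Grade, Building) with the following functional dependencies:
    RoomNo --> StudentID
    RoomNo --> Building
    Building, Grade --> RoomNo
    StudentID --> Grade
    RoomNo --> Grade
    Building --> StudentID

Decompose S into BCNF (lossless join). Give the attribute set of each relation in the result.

{Building, RoomNo, StudentID}; {Grade, StudentID}

Candidate keys of the original relation: {Building}, {RoomNo}.
Within {Building, Grade, RoomNo, StudentID}: {StudentID}⁺ ∩ {Building, Grade, RoomNo, StudentID} = {Grade, StudentID}, not the whole set, so StudentID --> Grade violates BCNF; decompose into {Grade, StudentID} and {Building, RoomNo, StudentID}.
{Grade, StudentID}: every determinant is a superkey — BCNF.
{Building, RoomNo, StudentID}: every determinant is a superkey — BCNF.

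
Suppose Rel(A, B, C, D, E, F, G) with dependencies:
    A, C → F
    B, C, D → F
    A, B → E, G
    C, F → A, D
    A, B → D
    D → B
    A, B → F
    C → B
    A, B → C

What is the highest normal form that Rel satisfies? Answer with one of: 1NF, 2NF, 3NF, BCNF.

Candidate keys: {A, B}, {A, C}, {A, D}, {C, D}, {C, F}. Prime attributes: {A, B, C, D, F}.
D → B: {D}⁺ = {B, D}, which is not all of the attributes, so the left side is not a superkey — BCNF is violated.
But every attribute on its right side ({B}) is prime, and the same holds for every other non-superkey FD, so 3NF still holds.

3NF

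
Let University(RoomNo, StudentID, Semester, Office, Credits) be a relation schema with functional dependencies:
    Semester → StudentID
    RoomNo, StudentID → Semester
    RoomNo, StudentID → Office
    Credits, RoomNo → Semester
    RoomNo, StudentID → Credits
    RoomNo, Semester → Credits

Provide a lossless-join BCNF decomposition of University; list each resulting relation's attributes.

Candidate keys of the original relation: {Credits, RoomNo}, {RoomNo, Semester}, {RoomNo, StudentID}.
{Credits, Office, RoomNo, Semester, StudentID}: {Semester} determines {Semester, StudentID} here but is not a superkey — split on Semester → StudentID, giving {Semester, StudentID} and {Credits, Office, RoomNo, Semester}.
{Semester, StudentID} has no BCNF violation.
{Credits, Office, RoomNo, Semester} has no BCNF violation.

{Credits, Office, RoomNo, Semester}; {Semester, StudentID}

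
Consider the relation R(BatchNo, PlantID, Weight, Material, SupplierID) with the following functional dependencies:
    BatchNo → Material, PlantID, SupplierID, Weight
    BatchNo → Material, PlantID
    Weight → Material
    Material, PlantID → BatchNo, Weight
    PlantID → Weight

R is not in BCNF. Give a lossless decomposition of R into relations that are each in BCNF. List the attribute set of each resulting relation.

Candidate keys of the original relation: {BatchNo}, {PlantID}.
In {BatchNo, Material, PlantID, SupplierID, Weight}, {Weight} is not a superkey ({Weight}⁺ restricted to this set is {Material, Weight}), so split on Weight → Material into {Material, Weight} and {BatchNo, PlantID, SupplierID, Weight}.
{Material, Weight}: every determinant is a superkey — BCNF.
{BatchNo, PlantID, SupplierID, Weight}: every determinant is a superkey — BCNF.

{BatchNo, PlantID, SupplierID, Weight}; {Material, Weight}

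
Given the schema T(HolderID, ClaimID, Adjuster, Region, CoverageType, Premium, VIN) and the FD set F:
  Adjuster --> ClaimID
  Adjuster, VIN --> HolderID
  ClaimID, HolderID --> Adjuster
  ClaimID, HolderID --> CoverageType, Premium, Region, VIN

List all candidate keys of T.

{Adjuster, HolderID}, {Adjuster, VIN}, {ClaimID, HolderID}

{Adjuster, HolderID}⁺ = {Adjuster, ClaimID, CoverageType, HolderID, Premium, Region, VIN}, which is every attribute, so {Adjuster, HolderID} is a candidate key.
{Adjuster, VIN}⁺ = {Adjuster, ClaimID, CoverageType, HolderID, Premium, Region, VIN}, which is every attribute, so {Adjuster, VIN} is a candidate key.
{ClaimID, HolderID}⁺ = {Adjuster, ClaimID, CoverageType, HolderID, Premium, Region, VIN}, which is every attribute, so {ClaimID, HolderID} is a candidate key.
No proper subset of any of these is a key, and no other minimal superkey exists.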